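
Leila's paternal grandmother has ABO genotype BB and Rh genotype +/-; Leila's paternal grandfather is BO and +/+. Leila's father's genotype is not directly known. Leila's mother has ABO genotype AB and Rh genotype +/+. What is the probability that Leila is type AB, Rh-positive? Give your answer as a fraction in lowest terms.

3/8

Leila's father's ABO genotype from BB × BO: 1/2 BB, 1/2 BO.
Crossing each possibility with the mother AB and summing P(type AB): 1/2·1/2 + 1/2·1/4 = 3/8.
Similarly for Rh via the father's Rh distribution: P(Rh+) = 1.
Independent loci: 3/8 × 1 = 3/8.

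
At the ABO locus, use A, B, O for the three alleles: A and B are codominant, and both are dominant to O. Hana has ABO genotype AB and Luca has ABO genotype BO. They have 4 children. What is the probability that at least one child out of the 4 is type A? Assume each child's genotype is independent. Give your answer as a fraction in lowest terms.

175/256

ABO cross AB × BO → 1/4 A, 1/2 B, 1/4 AB.
So P(type A) = 1/4 per child.
P(none) = (3/4)^4 = 81/256; P(at least one) = 1 − 81/256 = 175/256.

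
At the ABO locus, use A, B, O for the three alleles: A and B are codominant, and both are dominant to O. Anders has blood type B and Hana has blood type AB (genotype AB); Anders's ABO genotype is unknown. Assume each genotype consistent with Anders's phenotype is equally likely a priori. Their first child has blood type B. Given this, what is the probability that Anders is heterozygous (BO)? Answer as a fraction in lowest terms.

1/2

Possible genotypes: Anders ∈ {BB, BO}; Hana ∈ {AB}.
Weight each parental genotype pair by prior × P(type-B child):
  BB × AB: posterior weight 1/2.
  BO × AB: posterior weight 1/2.
Sum the posterior weight over pairs where Anders is BO: 1/2.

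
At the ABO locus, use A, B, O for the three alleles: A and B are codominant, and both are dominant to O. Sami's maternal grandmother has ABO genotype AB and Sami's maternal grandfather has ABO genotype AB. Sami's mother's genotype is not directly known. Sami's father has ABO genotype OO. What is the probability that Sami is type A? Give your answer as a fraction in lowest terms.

Sami's mother's ABO genotype from AB × AB: 1/4 AA, 1/2 AB, 1/4 BB.
Crossing each possibility with the father OO and summing P(type A): 1/4·1 + 1/2·1/2 + 1/4·0 = 1/2.

1/2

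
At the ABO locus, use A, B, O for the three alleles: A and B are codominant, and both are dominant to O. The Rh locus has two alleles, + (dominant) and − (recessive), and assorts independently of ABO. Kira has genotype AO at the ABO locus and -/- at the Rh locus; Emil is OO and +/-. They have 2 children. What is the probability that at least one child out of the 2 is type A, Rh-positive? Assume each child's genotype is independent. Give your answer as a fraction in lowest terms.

7/16

ABO cross AO × OO → 1/2 O, 1/2 A.
Rh cross -/- × +/- → 1/2 Rh+, 1/2 Rh-; so P(type A, Rh-positive) = 1/2 × 1/2 = 1/4 per child.
P(none) = (3/4)^2 = 9/16; P(at least one) = 1 − 9/16 = 7/16.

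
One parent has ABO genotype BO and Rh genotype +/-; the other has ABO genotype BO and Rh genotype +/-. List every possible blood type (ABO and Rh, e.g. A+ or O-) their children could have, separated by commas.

Gametes from BO × BO give offspring ABO genotypes BB, BO, OO, i.e. phenotypes O, B.
Rh cross +/- × +/- → phenotypes Rh+, Rh-.
Combining independently: O+, O-, B+, B-.

O+, O-, B+, B-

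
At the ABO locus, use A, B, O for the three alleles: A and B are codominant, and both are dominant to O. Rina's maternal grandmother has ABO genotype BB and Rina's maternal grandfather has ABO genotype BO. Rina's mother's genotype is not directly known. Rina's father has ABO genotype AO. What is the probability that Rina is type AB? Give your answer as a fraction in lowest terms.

Rina's mother's ABO genotype from BB × BO: 1/2 BB, 1/2 BO.
Crossing each possibility with the father AO and summing P(type AB): 1/2·1/2 + 1/2·1/4 = 3/8.

3/8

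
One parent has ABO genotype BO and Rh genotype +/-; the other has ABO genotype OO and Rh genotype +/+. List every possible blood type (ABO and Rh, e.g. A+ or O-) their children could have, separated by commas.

Gametes from BO × OO give offspring ABO genotypes BO, OO, i.e. phenotypes O, B.
Rh cross +/- × +/+ → phenotypes Rh+.
Combining independently: O+, B+.

O+, B+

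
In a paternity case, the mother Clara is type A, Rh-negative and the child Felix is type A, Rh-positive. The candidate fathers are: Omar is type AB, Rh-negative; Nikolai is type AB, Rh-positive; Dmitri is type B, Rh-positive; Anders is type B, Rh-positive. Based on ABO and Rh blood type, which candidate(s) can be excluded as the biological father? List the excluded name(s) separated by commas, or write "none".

A candidate is excluded only if no genotype consistent with his phenotype could produce a type A, Rh-positive child with a type A, Rh-negative mother.
Omar (type AB, Rh-): no genotype consistent with that phenotype can produce a type-A Rh+ child with a type-A mother.

Omar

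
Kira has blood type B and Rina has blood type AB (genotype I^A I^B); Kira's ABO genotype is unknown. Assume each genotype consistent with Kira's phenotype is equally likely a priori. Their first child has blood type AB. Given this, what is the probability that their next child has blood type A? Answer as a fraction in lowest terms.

1/12

Possible genotypes: Kira ∈ {I^B I^B, I^B i}; Rina ∈ {I^A I^B}.
Weight each parental genotype pair by prior × P(type-AB child):
  I^B I^B × I^A I^B: posterior weight 2/3; P(next child type A) = 0.
  I^B i × I^A I^B: posterior weight 1/3; P(next child type A) = 1/4.
Weighted sum = 1/12.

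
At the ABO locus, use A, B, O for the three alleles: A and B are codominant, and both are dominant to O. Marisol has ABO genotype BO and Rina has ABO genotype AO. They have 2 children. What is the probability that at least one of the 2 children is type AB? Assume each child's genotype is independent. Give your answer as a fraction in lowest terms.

ABO cross BO × AO → 1/4 O, 1/4 A, 1/4 B, 1/4 AB.
So P(type AB) = 1/4 per child.
P(none) = (3/4)^2 = 9/16; P(at least one) = 1 − 9/16 = 7/16.

7/16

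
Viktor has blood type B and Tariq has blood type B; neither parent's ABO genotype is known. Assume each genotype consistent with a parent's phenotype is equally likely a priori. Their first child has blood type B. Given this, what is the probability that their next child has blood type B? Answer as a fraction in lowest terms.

19/20

Possible genotypes: Viktor ∈ {I^B I^B, I^B i}; Tariq ∈ {I^B I^B, I^B i}.
Weight each parental genotype pair by prior × P(type-B child):
  I^B I^B × I^B I^B: posterior weight 4/15; P(next child type B) = 1.
  I^B I^B × I^B i: posterior weight 4/15; P(next child type B) = 1.
  I^B i × I^B I^B: posterior weight 4/15; P(next child type B) = 1.
  I^B i × I^B i: posterior weight 1/5; P(next child type B) = 3/4.
Weighted sum = 19/20.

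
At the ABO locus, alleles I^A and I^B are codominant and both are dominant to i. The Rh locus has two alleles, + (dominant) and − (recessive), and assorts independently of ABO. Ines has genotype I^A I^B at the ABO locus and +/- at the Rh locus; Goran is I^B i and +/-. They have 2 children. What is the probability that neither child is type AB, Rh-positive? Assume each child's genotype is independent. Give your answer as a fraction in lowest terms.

ABO cross I^A I^B × I^B i → 1/4 A, 1/2 B, 1/4 AB.
Rh cross +/- × +/- → 3/4 Rh+, 1/4 Rh-; so P(type AB, Rh-positive) = 1/4 × 3/4 = 3/16 per child.
P(not type AB, Rh-positive) = 13/16 for one child; (13/16)^2 = 169/256.

169/256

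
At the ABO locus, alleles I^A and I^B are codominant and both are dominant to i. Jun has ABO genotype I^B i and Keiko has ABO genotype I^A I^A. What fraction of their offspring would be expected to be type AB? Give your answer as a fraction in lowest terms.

ABO cross I^B i × I^A I^A → offspring phenotypes: 1/2 A, 1/2 AB.
So P(type AB) = 1/2.

1/2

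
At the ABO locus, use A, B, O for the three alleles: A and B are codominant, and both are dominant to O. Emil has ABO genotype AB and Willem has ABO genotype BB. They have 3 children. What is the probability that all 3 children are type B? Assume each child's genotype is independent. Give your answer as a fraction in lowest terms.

ABO cross AB × BB → 1/2 B, 1/2 AB.
So P(type B) = 1/2 per child.
All 3 independent: (1/2)^3 = 1/8.

1/8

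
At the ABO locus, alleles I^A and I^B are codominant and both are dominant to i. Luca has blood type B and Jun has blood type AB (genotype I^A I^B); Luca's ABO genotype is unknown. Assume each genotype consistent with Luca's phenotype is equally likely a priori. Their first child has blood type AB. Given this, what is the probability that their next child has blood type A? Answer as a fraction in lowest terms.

1/12

Possible genotypes: Luca ∈ {I^B I^B, I^B i}; Jun ∈ {I^A I^B}.
Weight each parental genotype pair by prior × P(type-AB child):
  I^B I^B × I^A I^B: posterior weight 2/3; P(next child type A) = 0.
  I^B i × I^A I^B: posterior weight 1/3; P(next child type A) = 1/4.
Weighted sum = 1/12.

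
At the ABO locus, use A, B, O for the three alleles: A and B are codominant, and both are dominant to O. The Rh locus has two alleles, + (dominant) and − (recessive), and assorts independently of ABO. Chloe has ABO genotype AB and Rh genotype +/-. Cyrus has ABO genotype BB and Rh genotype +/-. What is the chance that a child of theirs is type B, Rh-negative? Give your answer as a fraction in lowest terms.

1/8

ABO cross AB × BB → offspring phenotypes: 1/2 B, 1/2 AB.
Rh cross +/- × +/- → 3/4 Rh+, 1/4 Rh-.
Independent loci: P(type B, Rh-negative) = 1/2 × 1/4 = 1/8.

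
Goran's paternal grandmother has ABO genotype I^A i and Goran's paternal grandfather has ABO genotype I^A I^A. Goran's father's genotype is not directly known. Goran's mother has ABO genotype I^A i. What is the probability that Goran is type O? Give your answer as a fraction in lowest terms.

Goran's father's ABO genotype from I^A i × I^A I^A: 1/2 I^A I^A, 1/2 I^A i.
Crossing each possibility with the mother I^A i and summing P(type O): 1/2·0 + 1/2·1/4 = 1/8.

1/8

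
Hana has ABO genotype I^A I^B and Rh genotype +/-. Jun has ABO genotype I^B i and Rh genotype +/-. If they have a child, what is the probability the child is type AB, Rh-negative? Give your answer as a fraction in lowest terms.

1/16

ABO cross I^A I^B × I^B i → offspring phenotypes: 1/4 A, 1/2 B, 1/4 AB.
Rh cross +/- × +/- → 3/4 Rh+, 1/4 Rh-.
Independent loci: P(type AB, Rh-negative) = 1/4 × 1/4 = 1/16.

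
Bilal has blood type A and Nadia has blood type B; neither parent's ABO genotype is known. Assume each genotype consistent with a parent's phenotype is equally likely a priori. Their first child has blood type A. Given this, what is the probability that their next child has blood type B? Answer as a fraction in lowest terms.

Possible genotypes: Bilal ∈ {I^A I^A, I^A i}; Nadia ∈ {I^B I^B, I^B i}.
Weight each parental genotype pair by prior × P(type-A child):
  I^A I^A × I^B i: posterior weight 2/3; P(next child type B) = 0.
  I^A i × I^B i: posterior weight 1/3; P(next child type B) = 1/4.
Weighted sum = 1/12.

1/12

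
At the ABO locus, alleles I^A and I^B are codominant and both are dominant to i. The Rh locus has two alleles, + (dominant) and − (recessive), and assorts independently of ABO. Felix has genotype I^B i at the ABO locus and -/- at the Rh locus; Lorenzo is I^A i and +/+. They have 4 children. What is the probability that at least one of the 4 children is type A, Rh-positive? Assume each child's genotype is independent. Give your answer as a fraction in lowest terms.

175/256

ABO cross I^B i × I^A i → 1/4 O, 1/4 A, 1/4 B, 1/4 AB.
Rh cross -/- × +/+ → 1 Rh+; so P(type A, Rh-positive) = 1/4 × 1 = 1/4 per child.
P(none) = (3/4)^4 = 81/256; P(at least one) = 1 − 81/256 = 175/256.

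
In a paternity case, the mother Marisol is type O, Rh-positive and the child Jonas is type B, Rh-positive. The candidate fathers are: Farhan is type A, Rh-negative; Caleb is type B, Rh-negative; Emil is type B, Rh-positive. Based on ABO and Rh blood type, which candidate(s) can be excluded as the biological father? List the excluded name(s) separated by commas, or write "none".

A candidate is excluded only if no genotype consistent with his phenotype could produce a type B, Rh-positive child with a type O, Rh-positive mother.
Farhan (type A, Rh-): no genotype consistent with that phenotype can produce a type-B Rh+ child with a type-O mother.

Farhan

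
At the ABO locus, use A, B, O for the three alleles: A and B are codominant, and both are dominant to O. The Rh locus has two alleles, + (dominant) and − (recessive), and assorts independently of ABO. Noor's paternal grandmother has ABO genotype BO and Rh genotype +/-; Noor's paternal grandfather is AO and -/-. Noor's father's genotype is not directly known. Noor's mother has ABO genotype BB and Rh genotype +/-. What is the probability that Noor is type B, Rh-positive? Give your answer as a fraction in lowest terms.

15/32

Noor's father's ABO genotype from BO × AO: 1/4 AB, 1/4 AO, 1/4 BO, 1/4 OO.
Crossing each possibility with the mother BB and summing P(type B): 1/4·1/2 + 1/4·1/2 + 1/4·1 + 1/4·1 = 3/4.
Similarly for Rh via the father's Rh distribution: P(Rh+) = 5/8.
Independent loci: 3/4 × 5/8 = 15/32.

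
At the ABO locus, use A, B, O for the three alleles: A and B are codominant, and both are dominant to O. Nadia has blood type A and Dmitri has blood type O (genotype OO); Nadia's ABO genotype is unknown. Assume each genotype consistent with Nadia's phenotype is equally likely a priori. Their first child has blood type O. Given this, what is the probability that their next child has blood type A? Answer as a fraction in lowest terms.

1/2

Possible genotypes: Nadia ∈ {AA, AO}; Dmitri ∈ {OO}.
Weight each parental genotype pair by prior × P(type-O child):
  AO × OO: posterior weight 1; P(next child type A) = 1/2.
Weighted sum = 1/2.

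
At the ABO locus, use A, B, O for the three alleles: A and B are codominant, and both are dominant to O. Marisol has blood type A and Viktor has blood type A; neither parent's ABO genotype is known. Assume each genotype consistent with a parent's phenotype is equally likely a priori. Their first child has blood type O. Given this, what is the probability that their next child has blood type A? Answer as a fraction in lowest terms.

3/4

Possible genotypes: Marisol ∈ {AA, AO}; Viktor ∈ {AA, AO}.
Weight each parental genotype pair by prior × P(type-O child):
  AO × AO: posterior weight 1; P(next child type A) = 3/4.
Weighted sum = 3/4.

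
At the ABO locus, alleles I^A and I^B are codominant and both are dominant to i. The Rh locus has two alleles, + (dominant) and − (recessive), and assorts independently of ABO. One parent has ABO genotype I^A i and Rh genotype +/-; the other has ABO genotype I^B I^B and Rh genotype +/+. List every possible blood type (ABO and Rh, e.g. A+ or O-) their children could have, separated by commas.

Gametes from I^A i × I^B I^B give offspring ABO genotypes I^A I^B, I^B i, i.e. phenotypes B, AB.
Rh cross +/- × +/+ → phenotypes Rh+.
Combining independently: B+, AB+.

B+, AB+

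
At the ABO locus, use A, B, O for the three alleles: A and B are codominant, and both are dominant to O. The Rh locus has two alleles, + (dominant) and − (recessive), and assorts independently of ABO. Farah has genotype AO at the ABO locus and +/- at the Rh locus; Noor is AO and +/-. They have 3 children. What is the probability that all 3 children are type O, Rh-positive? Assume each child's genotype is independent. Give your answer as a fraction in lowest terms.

27/4096

ABO cross AO × AO → 1/4 O, 3/4 A.
Rh cross +/- × +/- → 3/4 Rh+, 1/4 Rh-; so P(type O, Rh-positive) = 1/4 × 3/4 = 3/16 per child.
All 3 independent: (3/16)^3 = 27/4096.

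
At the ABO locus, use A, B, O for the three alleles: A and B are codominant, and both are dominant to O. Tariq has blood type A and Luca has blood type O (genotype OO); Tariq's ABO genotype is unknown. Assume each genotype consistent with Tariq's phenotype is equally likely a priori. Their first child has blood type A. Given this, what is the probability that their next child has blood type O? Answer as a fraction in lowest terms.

Possible genotypes: Tariq ∈ {AA, AO}; Luca ∈ {OO}.
Weight each parental genotype pair by prior × P(type-A child):
  AA × OO: posterior weight 2/3; P(next child type O) = 0.
  AO × OO: posterior weight 1/3; P(next child type O) = 1/2.
Weighted sum = 1/6.

1/6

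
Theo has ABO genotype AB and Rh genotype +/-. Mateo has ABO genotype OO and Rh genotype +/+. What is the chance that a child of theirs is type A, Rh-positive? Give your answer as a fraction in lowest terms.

ABO cross AB × OO → offspring phenotypes: 1/2 A, 1/2 B.
Rh cross +/- × +/+ → 1 Rh+.
Independent loci: P(type A, Rh-positive) = 1/2 × 1 = 1/2.

1/2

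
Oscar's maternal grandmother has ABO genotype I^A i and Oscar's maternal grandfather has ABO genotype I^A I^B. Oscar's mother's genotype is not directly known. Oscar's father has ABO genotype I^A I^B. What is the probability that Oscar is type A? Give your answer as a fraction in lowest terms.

Oscar's mother's ABO genotype from I^A i × I^A I^B: 1/4 I^A I^A, 1/4 I^A I^B, 1/4 I^A i, 1/4 I^B i.
Crossing each possibility with the father I^A I^B and summing P(type A): 1/4·1/2 + 1/4·1/4 + 1/4·1/2 + 1/4·1/4 = 3/8.

3/8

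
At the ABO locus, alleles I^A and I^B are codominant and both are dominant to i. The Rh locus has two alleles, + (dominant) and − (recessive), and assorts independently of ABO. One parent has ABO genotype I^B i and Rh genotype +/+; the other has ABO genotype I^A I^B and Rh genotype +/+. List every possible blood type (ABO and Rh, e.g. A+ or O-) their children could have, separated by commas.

A+, B+, AB+

Gametes from I^B i × I^A I^B give offspring ABO genotypes I^A I^B, I^A i, I^B I^B, I^B i, i.e. phenotypes A, B, AB.
Rh cross +/+ × +/+ → phenotypes Rh+.
Combining independently: A+, B+, AB+.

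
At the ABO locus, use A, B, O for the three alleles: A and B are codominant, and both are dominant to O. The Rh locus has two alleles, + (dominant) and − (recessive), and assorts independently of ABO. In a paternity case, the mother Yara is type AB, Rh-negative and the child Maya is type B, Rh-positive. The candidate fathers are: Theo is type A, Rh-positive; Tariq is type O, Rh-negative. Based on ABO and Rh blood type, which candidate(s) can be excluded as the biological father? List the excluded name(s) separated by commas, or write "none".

A candidate is excluded only if no genotype consistent with his phenotype could produce a type B, Rh-positive child with a type AB, Rh-negative mother.
Tariq (type O, Rh-): no genotype consistent with that phenotype can produce a type-B Rh+ child with a type-AB mother.

Tariq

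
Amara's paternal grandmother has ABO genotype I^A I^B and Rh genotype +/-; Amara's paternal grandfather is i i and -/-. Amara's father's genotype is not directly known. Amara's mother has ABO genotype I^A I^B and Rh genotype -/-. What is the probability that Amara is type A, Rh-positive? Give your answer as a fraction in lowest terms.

Amara's father's ABO genotype from I^A I^B × i i: 1/2 I^A i, 1/2 I^B i.
Crossing each possibility with the mother I^A I^B and summing P(type A): 1/2·1/2 + 1/2·1/4 = 3/8.
Similarly for Rh via the father's Rh distribution: P(Rh+) = 1/4.
Independent loci: 3/8 × 1/4 = 3/32.

3/32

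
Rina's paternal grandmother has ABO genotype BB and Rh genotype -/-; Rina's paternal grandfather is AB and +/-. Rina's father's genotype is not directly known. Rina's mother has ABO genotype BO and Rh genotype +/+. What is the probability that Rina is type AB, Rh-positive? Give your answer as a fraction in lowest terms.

1/8

Rina's father's ABO genotype from BB × AB: 1/2 AB, 1/2 BB.
Crossing each possibility with the mother BO and summing P(type AB): 1/2·1/4 + 1/2·0 = 1/8.
Similarly for Rh via the father's Rh distribution: P(Rh+) = 1.
Independent loci: 1/8 × 1 = 1/8.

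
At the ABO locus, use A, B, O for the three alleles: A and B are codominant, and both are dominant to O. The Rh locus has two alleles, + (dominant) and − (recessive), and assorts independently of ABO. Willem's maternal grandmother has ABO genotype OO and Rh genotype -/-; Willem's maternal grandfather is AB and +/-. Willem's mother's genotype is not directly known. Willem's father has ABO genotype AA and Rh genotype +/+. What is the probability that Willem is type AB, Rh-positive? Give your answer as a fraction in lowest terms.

Willem's mother's ABO genotype from OO × AB: 1/2 AO, 1/2 BO.
Crossing each possibility with the father AA and summing P(type AB): 1/2·0 + 1/2·1/2 = 1/4.
Similarly for Rh via the mother's Rh distribution: P(Rh+) = 1.
Independent loci: 1/4 × 1 = 1/4.

1/4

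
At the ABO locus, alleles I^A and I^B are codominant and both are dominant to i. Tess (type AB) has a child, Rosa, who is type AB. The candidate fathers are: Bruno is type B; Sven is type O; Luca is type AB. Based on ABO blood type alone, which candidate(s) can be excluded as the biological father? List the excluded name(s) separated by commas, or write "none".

Sven

A candidate is excluded only if no genotype consistent with his phenotype could produce a type AB child with a type AB mother.
Sven (type O): no genotype consistent with that phenotype can produce a type-AB child with a type-AB mother.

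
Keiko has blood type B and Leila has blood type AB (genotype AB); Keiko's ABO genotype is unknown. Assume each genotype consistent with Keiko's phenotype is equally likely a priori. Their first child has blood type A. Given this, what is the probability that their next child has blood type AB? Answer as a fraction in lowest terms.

Possible genotypes: Keiko ∈ {BB, BO}; Leila ∈ {AB}.
Weight each parental genotype pair by prior × P(type-A child):
  BO × AB: posterior weight 1; P(next child type AB) = 1/4.
Weighted sum = 1/4.

1/4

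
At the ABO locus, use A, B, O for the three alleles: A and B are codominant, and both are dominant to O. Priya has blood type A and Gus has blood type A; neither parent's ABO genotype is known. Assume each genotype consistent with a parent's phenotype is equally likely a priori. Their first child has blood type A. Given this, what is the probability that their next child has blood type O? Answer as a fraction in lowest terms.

1/20

Possible genotypes: Priya ∈ {AA, AO}; Gus ∈ {AA, AO}.
Weight each parental genotype pair by prior × P(type-A child):
  AA × AA: posterior weight 4/15; P(next child type O) = 0.
  AA × AO: posterior weight 4/15; P(next child type O) = 0.
  AO × AA: posterior weight 4/15; P(next child type O) = 0.
  AO × AO: posterior weight 1/5; P(next child type O) = 1/4.
Weighted sum = 1/20.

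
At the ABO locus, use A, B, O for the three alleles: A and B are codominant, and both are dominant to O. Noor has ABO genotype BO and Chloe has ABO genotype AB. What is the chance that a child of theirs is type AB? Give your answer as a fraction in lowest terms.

1/4

ABO cross BO × AB → offspring phenotypes: 1/4 A, 1/2 B, 1/4 AB.
So P(type AB) = 1/4.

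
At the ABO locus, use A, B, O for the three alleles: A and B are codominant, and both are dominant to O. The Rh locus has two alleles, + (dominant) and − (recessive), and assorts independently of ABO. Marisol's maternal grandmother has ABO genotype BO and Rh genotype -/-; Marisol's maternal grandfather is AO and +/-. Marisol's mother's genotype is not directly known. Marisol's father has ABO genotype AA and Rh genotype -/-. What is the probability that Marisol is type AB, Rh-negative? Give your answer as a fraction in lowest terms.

3/16

Marisol's mother's ABO genotype from BO × AO: 1/4 AB, 1/4 AO, 1/4 BO, 1/4 OO.
Crossing each possibility with the father AA and summing P(type AB): 1/4·1/2 + 1/4·0 + 1/4·1/2 + 1/4·0 = 1/4.
Similarly for Rh via the mother's Rh distribution: P(Rh-) = 3/4.
Independent loci: 1/4 × 3/4 = 3/16.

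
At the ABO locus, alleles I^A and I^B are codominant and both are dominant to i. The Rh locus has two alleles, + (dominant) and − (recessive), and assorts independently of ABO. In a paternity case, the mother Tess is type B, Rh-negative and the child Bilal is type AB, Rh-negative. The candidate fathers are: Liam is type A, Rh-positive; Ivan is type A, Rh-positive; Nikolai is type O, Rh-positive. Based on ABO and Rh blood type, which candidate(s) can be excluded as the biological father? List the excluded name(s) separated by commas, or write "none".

Nikolai

A candidate is excluded only if no genotype consistent with his phenotype could produce a type AB, Rh-negative child with a type B, Rh-negative mother.
Nikolai (type O, Rh+): no genotype consistent with that phenotype can produce a type-AB Rh- child with a type-B mother.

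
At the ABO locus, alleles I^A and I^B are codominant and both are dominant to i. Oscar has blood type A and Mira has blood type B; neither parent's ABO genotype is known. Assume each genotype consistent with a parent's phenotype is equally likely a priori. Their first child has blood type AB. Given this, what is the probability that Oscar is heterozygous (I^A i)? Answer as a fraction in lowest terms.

1/3

Possible genotypes: Oscar ∈ {I^A I^A, I^A i}; Mira ∈ {I^B I^B, I^B i}.
Weight each parental genotype pair by prior × P(type-AB child):
  I^A I^A × I^B I^B: posterior weight 4/9.
  I^A I^A × I^B i: posterior weight 2/9.
  I^A i × I^B I^B: posterior weight 2/9.
  I^A i × I^B i: posterior weight 1/9.
Sum the posterior weight over pairs where Oscar is I^A i: 1/3.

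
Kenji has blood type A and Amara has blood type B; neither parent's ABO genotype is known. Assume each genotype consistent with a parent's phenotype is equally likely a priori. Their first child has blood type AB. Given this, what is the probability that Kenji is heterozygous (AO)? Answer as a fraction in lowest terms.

1/3

Possible genotypes: Kenji ∈ {AA, AO}; Amara ∈ {BB, BO}.
Weight each parental genotype pair by prior × P(type-AB child):
  AA × BB: posterior weight 4/9.
  AA × BO: posterior weight 2/9.
  AO × BB: posterior weight 2/9.
  AO × BO: posterior weight 1/9.
Sum the posterior weight over pairs where Kenji is AO: 1/3.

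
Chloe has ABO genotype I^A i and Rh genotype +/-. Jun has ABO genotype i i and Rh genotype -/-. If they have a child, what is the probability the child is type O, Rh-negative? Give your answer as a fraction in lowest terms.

ABO cross I^A i × i i → offspring phenotypes: 1/2 O, 1/2 A.
Rh cross +/- × -/- → 1/2 Rh+, 1/2 Rh-.
Independent loci: P(type O, Rh-negative) = 1/2 × 1/2 = 1/4.

1/4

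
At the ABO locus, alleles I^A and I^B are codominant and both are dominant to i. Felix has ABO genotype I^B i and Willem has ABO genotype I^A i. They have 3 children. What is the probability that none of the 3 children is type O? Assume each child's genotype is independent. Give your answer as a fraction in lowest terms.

27/64

ABO cross I^B i × I^A i → 1/4 O, 1/4 A, 1/4 B, 1/4 AB.
So P(type O) = 1/4 per child.
P(not type O) = 3/4 for one child; (3/4)^3 = 27/64.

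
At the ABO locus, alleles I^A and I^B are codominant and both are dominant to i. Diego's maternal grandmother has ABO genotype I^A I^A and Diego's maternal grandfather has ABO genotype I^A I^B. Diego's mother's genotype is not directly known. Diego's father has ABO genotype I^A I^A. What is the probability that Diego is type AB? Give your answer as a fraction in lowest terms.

Diego's mother's ABO genotype from I^A I^A × I^A I^B: 1/2 I^A I^A, 1/2 I^A I^B.
Crossing each possibility with the father I^A I^A and summing P(type AB): 1/2·0 + 1/2·1/2 = 1/4.

1/4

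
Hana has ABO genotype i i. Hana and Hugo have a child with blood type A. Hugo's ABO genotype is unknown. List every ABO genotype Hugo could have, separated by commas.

I^A I^A, I^A I^B, I^A i

For each candidate genotype of Hugo, check whether crossing it with i i can produce every observed child phenotype.
  I^A I^A → possible child types {A} ✓
  I^A I^B → possible child types {A, B} ✓
  I^A i → possible child types {O, A} ✓
  I^B I^B → possible child types {B} ✗
  I^B i → possible child types {O, B} ✗
  i i → possible child types {O} ✗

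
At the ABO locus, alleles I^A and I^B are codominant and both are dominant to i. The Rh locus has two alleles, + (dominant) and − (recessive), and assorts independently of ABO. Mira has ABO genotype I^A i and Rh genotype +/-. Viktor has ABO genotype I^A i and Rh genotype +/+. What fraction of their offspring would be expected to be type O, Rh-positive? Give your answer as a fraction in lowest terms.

1/4

ABO cross I^A i × I^A i → offspring phenotypes: 1/4 O, 3/4 A.
Rh cross +/- × +/+ → 1 Rh+.
Independent loci: P(type O, Rh-positive) = 1/4 × 1 = 1/4.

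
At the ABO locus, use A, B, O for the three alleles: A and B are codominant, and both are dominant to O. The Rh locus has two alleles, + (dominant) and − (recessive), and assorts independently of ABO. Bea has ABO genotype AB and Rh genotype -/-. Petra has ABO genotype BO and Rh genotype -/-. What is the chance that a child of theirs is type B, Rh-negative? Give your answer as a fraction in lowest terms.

ABO cross AB × BO → offspring phenotypes: 1/4 A, 1/2 B, 1/4 AB.
Rh cross -/- × -/- → 1 Rh-.
Independent loci: P(type B, Rh-negative) = 1/2 × 1 = 1/2.

1/2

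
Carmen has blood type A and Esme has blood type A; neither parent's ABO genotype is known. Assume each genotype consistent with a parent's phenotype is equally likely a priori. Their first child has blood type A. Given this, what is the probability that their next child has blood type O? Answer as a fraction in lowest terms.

Possible genotypes: Carmen ∈ {I^A I^A, I^A i}; Esme ∈ {I^A I^A, I^A i}.
Weight each parental genotype pair by prior × P(type-A child):
  I^A I^A × I^A I^A: posterior weight 4/15; P(next child type O) = 0.
  I^A I^A × I^A i: posterior weight 4/15; P(next child type O) = 0.
  I^A i × I^A I^A: posterior weight 4/15; P(next child type O) = 0.
  I^A i × I^A i: posterior weight 1/5; P(next child type O) = 1/4.
Weighted sum = 1/20.

1/20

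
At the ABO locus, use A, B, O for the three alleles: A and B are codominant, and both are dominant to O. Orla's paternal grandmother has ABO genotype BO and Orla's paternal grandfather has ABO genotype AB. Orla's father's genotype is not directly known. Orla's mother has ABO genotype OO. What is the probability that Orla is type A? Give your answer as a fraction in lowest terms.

1/4

Orla's father's ABO genotype from BO × AB: 1/4 AB, 1/4 AO, 1/4 BB, 1/4 BO.
Crossing each possibility with the mother OO and summing P(type A): 1/4·1/2 + 1/4·1/2 + 1/4·0 + 1/4·0 = 1/4.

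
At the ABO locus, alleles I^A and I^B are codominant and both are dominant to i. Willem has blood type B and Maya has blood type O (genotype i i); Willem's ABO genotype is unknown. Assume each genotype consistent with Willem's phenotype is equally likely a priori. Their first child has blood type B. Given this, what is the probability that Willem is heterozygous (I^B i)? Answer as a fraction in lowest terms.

Possible genotypes: Willem ∈ {I^B I^B, I^B i}; Maya ∈ {i i}.
Weight each parental genotype pair by prior × P(type-B child):
  I^B I^B × i i: posterior weight 2/3.
  I^B i × i i: posterior weight 1/3.
Sum the posterior weight over pairs where Willem is I^B i: 1/3.

1/3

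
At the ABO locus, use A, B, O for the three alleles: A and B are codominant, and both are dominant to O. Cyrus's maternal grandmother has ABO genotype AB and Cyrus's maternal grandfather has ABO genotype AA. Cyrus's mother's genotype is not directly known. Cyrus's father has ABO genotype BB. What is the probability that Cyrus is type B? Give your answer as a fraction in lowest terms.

Cyrus's mother's ABO genotype from AB × AA: 1/2 AA, 1/2 AB.
Crossing each possibility with the father BB and summing P(type B): 1/2·0 + 1/2·1/2 = 1/4.

1/4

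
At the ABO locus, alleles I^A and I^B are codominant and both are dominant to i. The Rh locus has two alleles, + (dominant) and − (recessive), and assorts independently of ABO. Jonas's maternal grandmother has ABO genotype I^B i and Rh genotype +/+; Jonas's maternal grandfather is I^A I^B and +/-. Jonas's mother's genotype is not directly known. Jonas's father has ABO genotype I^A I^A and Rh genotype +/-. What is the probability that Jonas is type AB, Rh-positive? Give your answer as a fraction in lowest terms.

7/16

Jonas's mother's ABO genotype from I^B i × I^A I^B: 1/4 I^A I^B, 1/4 I^A i, 1/4 I^B I^B, 1/4 I^B i.
Crossing each possibility with the father I^A I^A and summing P(type AB): 1/4·1/2 + 1/4·0 + 1/4·1 + 1/4·1/2 = 1/2.
Similarly for Rh via the mother's Rh distribution: P(Rh+) = 7/8.
Independent loci: 1/2 × 7/8 = 7/16.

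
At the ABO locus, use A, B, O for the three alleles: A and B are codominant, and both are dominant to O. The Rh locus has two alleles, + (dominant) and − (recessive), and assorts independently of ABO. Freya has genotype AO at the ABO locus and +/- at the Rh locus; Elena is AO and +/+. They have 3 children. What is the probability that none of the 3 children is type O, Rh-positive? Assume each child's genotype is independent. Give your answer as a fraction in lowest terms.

ABO cross AO × AO → 1/4 O, 3/4 A.
Rh cross +/- × +/+ → 1 Rh+; so P(type O, Rh-positive) = 1/4 × 1 = 1/4 per child.
P(not type O, Rh-positive) = 3/4 for one child; (3/4)^3 = 27/64.

27/64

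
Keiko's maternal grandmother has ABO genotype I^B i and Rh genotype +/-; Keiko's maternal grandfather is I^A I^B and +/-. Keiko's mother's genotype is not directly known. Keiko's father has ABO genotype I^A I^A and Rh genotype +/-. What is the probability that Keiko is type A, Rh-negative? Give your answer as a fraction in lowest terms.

1/8

Keiko's mother's ABO genotype from I^B i × I^A I^B: 1/4 I^A I^B, 1/4 I^A i, 1/4 I^B I^B, 1/4 I^B i.
Crossing each possibility with the father I^A I^A and summing P(type A): 1/4·1/2 + 1/4·1 + 1/4·0 + 1/4·1/2 = 1/2.
Similarly for Rh via the mother's Rh distribution: P(Rh-) = 1/4.
Independent loci: 1/2 × 1/4 = 1/8.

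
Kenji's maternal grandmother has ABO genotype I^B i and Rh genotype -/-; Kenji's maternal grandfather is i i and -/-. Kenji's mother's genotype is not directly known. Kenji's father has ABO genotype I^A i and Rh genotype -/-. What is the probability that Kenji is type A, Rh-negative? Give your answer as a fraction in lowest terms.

Kenji's mother's ABO genotype from I^B i × i i: 1/2 I^B i, 1/2 i i.
Crossing each possibility with the father I^A i and summing P(type A): 1/2·1/4 + 1/2·1/2 = 3/8.
Similarly for Rh via the mother's Rh distribution: P(Rh-) = 1.
Independent loci: 3/8 × 1 = 3/8.

3/8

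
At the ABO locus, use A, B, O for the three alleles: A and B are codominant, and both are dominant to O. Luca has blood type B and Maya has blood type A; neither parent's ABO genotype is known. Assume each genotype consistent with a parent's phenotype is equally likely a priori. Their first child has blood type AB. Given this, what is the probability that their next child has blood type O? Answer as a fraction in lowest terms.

1/36

Possible genotypes: Luca ∈ {BB, BO}; Maya ∈ {AA, AO}.
Weight each parental genotype pair by prior × P(type-AB child):
  BB × AA: posterior weight 4/9; P(next child type O) = 0.
  BB × AO: posterior weight 2/9; P(next child type O) = 0.
  BO × AA: posterior weight 2/9; P(next child type O) = 0.
  BO × AO: posterior weight 1/9; P(next child type O) = 1/4.
Weighted sum = 1/36.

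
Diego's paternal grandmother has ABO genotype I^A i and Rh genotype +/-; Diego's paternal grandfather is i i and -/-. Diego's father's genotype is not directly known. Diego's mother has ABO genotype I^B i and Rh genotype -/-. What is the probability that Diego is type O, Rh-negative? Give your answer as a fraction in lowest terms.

Diego's father's ABO genotype from I^A i × i i: 1/2 I^A i, 1/2 i i.
Crossing each possibility with the mother I^B i and summing P(type O): 1/2·1/4 + 1/2·1/2 = 3/8.
Similarly for Rh via the father's Rh distribution: P(Rh-) = 3/4.
Independent loci: 3/8 × 3/4 = 9/32.

9/32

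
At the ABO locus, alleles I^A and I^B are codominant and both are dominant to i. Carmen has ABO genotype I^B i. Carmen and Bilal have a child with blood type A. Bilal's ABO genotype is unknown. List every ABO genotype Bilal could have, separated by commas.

For each candidate genotype of Bilal, check whether crossing it with I^B i can produce every observed child phenotype.
  I^A I^A → possible child types {A, AB} ✓
  I^A I^B → possible child types {A, B, AB} ✓
  I^A i → possible child types {O, A, B, AB} ✓
  I^B I^B → possible child types {B} ✗
  I^B i → possible child types {O, B} ✗
  i i → possible child types {O, B} ✗

I^A I^A, I^A I^B, I^A i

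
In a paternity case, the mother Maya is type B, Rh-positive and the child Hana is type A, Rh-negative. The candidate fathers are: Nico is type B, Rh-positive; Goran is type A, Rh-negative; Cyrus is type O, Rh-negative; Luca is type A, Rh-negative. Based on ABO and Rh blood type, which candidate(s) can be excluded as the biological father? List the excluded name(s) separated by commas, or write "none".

A candidate is excluded only if no genotype consistent with his phenotype could produce a type A, Rh-negative child with a type B, Rh-positive mother.
Nico (type B, Rh+): no genotype consistent with that phenotype can produce a type-A Rh- child with a type-B mother.
Cyrus (type O, Rh-): no genotype consistent with that phenotype can produce a type-A Rh- child with a type-B mother.

Nico, Cyrus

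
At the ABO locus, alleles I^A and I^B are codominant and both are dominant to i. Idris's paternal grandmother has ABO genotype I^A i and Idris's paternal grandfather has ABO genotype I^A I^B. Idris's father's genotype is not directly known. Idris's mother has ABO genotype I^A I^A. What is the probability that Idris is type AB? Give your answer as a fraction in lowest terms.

1/4

Idris's father's ABO genotype from I^A i × I^A I^B: 1/4 I^A I^A, 1/4 I^A I^B, 1/4 I^A i, 1/4 I^B i.
Crossing each possibility with the mother I^A I^A and summing P(type AB): 1/4·0 + 1/4·1/2 + 1/4·0 + 1/4·1/2 = 1/4.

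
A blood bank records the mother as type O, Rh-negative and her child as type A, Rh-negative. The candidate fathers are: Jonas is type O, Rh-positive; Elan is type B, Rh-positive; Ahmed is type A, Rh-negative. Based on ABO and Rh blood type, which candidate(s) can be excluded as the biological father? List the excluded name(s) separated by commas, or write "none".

Jonas, Elan

A candidate is excluded only if no genotype consistent with his phenotype could produce a type A, Rh-negative child with a type O, Rh-negative mother.
Jonas (type O, Rh+): no genotype consistent with that phenotype can produce a type-A Rh- child with a type-O mother.
Elan (type B, Rh+): no genotype consistent with that phenotype can produce a type-A Rh- child with a type-O mother.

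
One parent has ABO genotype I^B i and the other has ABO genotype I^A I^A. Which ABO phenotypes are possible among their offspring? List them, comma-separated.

Gametes from I^B i × I^A I^A give offspring ABO genotypes I^A I^B, I^A i, i.e. phenotypes A, AB.

A, AB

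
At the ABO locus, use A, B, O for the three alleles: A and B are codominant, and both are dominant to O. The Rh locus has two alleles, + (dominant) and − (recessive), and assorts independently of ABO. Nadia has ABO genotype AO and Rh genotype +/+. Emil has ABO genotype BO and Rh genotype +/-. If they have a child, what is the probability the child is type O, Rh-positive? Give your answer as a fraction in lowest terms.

ABO cross AO × BO → offspring phenotypes: 1/4 O, 1/4 A, 1/4 B, 1/4 AB.
Rh cross +/+ × +/- → 1 Rh+.
Independent loci: P(type O, Rh-positive) = 1/4 × 1 = 1/4.

1/4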